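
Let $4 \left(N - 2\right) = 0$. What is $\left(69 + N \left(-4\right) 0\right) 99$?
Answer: $6831$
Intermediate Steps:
$N = 2$ ($N = 2 + \frac{1}{4} \cdot 0 = 2 + 0 = 2$)
$\left(69 + N \left(-4\right) 0\right) 99 = \left(69 + 2 \left(-4\right) 0\right) 99 = \left(69 - 0\right) 99 = \left(69 + 0\right) 99 = 69 \cdot 99 = 6831$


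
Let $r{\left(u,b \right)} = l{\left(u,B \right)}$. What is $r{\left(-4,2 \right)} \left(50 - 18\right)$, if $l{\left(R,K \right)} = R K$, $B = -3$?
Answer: $384$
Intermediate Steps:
$l{\left(R,K \right)} = K R$
$r{\left(u,b \right)} = - 3 u$
$r{\left(-4,2 \right)} \left(50 - 18\right) = \left(-3\right) \left(-4\right) \left(50 - 18\right) = 12 \cdot 32 = 384$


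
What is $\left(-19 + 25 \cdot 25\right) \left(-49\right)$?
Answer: $-29694$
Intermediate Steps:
$\left(-19 + 25 \cdot 25\right) \left(-49\right) = \left(-19 + 625\right) \left(-49\right) = 606 \left(-49\right) = -29694$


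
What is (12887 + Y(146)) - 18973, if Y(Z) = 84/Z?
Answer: -444236/73 ≈ -6085.4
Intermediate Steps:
(12887 + Y(146)) - 18973 = (12887 + 84/146) - 18973 = (12887 + 84*(1/146)) - 18973 = (12887 + 42/73) - 18973 = 940793/73 - 18973 = -444236/73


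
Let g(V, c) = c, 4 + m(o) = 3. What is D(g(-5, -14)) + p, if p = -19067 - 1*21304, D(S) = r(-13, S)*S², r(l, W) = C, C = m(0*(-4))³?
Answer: -40567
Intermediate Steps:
m(o) = -1 (m(o) = -4 + 3 = -1)
C = -1 (C = (-1)³ = -1)
r(l, W) = -1
D(S) = -S²
p = -40371 (p = -19067 - 21304 = -40371)
D(g(-5, -14)) + p = -1*(-14)² - 40371 = -1*196 - 40371 = -196 - 40371 = -40567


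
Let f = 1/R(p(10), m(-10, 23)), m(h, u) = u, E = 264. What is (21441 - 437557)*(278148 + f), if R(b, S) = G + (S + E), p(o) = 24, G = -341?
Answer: -3125029287478/27 ≈ -1.1574e+11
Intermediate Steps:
R(b, S) = -77 + S (R(b, S) = -341 + (S + 264) = -341 + (264 + S) = -77 + S)
f = -1/54 (f = 1/(-77 + 23) = 1/(-54) = -1/54 ≈ -0.018519)
(21441 - 437557)*(278148 + f) = (21441 - 437557)*(278148 - 1/54) = -416116*15019991/54 = -3125029287478/27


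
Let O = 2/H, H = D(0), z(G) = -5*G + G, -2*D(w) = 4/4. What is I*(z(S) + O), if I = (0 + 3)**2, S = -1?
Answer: 0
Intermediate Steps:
D(w) = -1/2 (D(w) = -2/4 = -1/2*1 = -1/2)
z(G) = -4*G
H = -1/2 ≈ -0.50000
I = 9 (I = 3**2 = 9)
O = -4 (O = 2/(-1/2) = 2*(-2) = -4)
I*(z(S) + O) = 9*(-4*(-1) - 4) = 9*(4 - 4) = 9*0 = 0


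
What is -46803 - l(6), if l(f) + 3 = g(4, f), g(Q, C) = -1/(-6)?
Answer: -280801/6 ≈ -46800.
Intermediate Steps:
g(Q, C) = ⅙ (g(Q, C) = -1*(-⅙) = ⅙)
l(f) = -17/6 (l(f) = -3 + ⅙ = -17/6)
-46803 - l(6) = -46803 - 1*(-17/6) = -46803 + 17/6 = -280801/6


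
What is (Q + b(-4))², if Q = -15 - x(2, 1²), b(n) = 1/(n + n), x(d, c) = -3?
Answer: 9409/64 ≈ 147.02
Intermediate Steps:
b(n) = 1/(2*n)
Q = -12 (Q = -15 - 1*(-3) = -15 + 3 = -12)
(Q + b(-4))² = (-12 + (½)/(-4))² = (-12 + (½)*(-¼))² = (-12 - ⅛)² = (-97/8)² = 9409/64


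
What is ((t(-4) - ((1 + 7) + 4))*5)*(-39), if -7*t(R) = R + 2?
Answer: 15990/7 ≈ 2284.3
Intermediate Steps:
t(R) = -2/7 - R/7 (t(R) = -(R + 2)/7 = -(2 + R)/7 = -2/7 - R/7)
((t(-4) - ((1 + 7) + 4))*5)*(-39) = (((-2/7 - ⅐*(-4)) - ((1 + 7) + 4))*5)*(-39) = (((-2/7 + 4/7) - (8 + 4))*5)*(-39) = ((2/7 - 1*12)*5)*(-39) = ((2/7 - 12)*5)*(-39) = -82/7*5*(-39) = -410/7*(-39) = 15990/7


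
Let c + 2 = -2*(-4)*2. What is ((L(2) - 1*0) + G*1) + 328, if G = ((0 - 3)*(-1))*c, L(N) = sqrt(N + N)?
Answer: 372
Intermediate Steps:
c = 14 (c = -2 - 2*(-4)*2 = -2 + 8*2 = -2 + 16 = 14)
L(N) = sqrt(2)*sqrt(N) (L(N) = sqrt(2*N) = sqrt(2)*sqrt(N))
G = 42 (G = ((0 - 3)*(-1))*14 = -3*(-1)*14 = 3*14 = 42)
((L(2) - 1*0) + G*1) + 328 = ((sqrt(2)*sqrt(2) - 1*0) + 42*1) + 328 = ((2 + 0) + 42) + 328 = (2 + 42) + 328 = 44 + 328 = 372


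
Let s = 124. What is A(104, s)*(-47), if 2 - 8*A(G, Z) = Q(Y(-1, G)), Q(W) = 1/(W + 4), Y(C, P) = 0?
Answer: -329/32 ≈ -10.281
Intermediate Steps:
Q(W) = 1/(4 + W)
A(G, Z) = 7/32 (A(G, Z) = 1/4 - 1/(8*(4 + 0)) = 1/4 - 1/8/4 = 1/4 - 1/8*1/4 = 1/4 - 1/32 = 7/32)
A(104, s)*(-47) = (7/32)*(-47) = -329/32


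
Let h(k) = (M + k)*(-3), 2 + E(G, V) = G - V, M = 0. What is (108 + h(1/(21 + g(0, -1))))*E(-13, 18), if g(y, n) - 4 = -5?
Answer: -71181/20 ≈ -3559.1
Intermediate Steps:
E(G, V) = -2 + G - V (E(G, V) = -2 + (G - V) = -2 + G - V)
g(y, n) = -1 (g(y, n) = 4 - 5 = -1)
h(k) = -3*k (h(k) = (0 + k)*(-3) = k*(-3) = -3*k)
(108 + h(1/(21 + g(0, -1))))*E(-13, 18) = (108 - 3/(21 - 1))*(-2 - 13 - 1*18) = (108 - 3/20)*(-2 - 13 - 18) = (108 - 3*1/20)*(-33) = (108 - 3/20)*(-33) = (2157/20)*(-33) = -71181/20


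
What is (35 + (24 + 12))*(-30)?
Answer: -2130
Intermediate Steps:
(35 + (24 + 12))*(-30) = (35 + 36)*(-30) = 71*(-30) = -2130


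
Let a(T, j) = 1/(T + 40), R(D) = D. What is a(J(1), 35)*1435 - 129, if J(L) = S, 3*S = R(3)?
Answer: -94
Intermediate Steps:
S = 1 (S = (⅓)*3 = 1)
J(L) = 1
a(T, j) = 1/(40 + T)
a(J(1), 35)*1435 - 129 = 1435/(40 + 1) - 129 = 1435/41 - 129 = (1/41)*1435 - 129 = 35 - 129 = -94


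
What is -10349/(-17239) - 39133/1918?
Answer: -654764405/33064402 ≈ -19.803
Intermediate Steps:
-10349/(-17239) - 39133/1918 = -10349*(-1/17239) - 39133*1/1918 = 10349/17239 - 39133/1918 = -654764405/33064402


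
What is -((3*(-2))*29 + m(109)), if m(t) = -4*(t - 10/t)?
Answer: 66450/109 ≈ 609.63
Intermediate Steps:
m(t) = -4*t + 40/t
-((3*(-2))*29 + m(109)) = -((3*(-2))*29 + (-4*109 + 40/109)) = -(-6*29 + (-436 + 40*(1/109))) = -(-174 + (-436 + 40/109)) = -(-174 - 47484/109) = -1*(-66450/109) = 66450/109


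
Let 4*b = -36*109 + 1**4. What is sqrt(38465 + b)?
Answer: sqrt(149937)/2 ≈ 193.61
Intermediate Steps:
b = -3923/4 (b = (-36*109 + 1**4)/4 = (-3924 + 1)/4 = (1/4)*(-3923) = -3923/4 ≈ -980.75)
sqrt(38465 + b) = sqrt(38465 - 3923/4) = sqrt(149937/4) = sqrt(149937)/2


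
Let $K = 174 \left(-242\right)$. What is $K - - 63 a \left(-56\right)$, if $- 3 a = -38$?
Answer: $-86796$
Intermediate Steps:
$a = \frac{38}{3}$ ($a = \left(- \frac{1}{3}\right) \left(-38\right) = \frac{38}{3} \approx 12.667$)
$K = -42108$
$K - - 63 a \left(-56\right) = -42108 - \left(-63\right) \frac{38}{3} \left(-56\right) = -42108 - \left(-798\right) \left(-56\right) = -42108 - 44688 = -86796$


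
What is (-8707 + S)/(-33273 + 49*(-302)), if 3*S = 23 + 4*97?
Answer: 8570/48071 ≈ 0.17828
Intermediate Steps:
S = 137 (S = (23 + 4*97)/3 = (23 + 388)/3 = (⅓)*411 = 137)
(-8707 + S)/(-33273 + 49*(-302)) = (-8707 + 137)/(-33273 + 49*(-302)) = -8570/(-33273 - 14798) = -8570/(-48071) = -8570*(-1/48071) = 8570/48071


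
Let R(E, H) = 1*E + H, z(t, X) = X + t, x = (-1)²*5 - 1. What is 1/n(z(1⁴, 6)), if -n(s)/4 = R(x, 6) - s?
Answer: -1/12 ≈ -0.083333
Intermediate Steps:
x = 4 (x = 1*5 - 1 = 5 - 1 = 4)
R(E, H) = E + H
n(s) = -40 + 4*s (n(s) = -4*((4 + 6) - s) = -4*(10 - s) = -40 + 4*s)
1/n(z(1⁴, 6)) = 1/(-40 + 4*(6 + 1⁴)) = 1/(-40 + 4*(6 + 1)) = 1/(-40 + 4*7) = 1/(-40 + 28) = 1/(-12) = -1/12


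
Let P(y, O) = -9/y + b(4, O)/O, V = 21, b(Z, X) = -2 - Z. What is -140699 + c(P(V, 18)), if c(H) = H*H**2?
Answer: -1303017535/9261 ≈ -1.4070e+5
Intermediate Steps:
P(y, O) = -9/y - 6/O (P(y, O) = -9/y + (-2 - 1*4)/O = -9/y + (-2 - 4)/O = -9/y - 6/O)
c(H) = H**3
-140699 + c(P(V, 18)) = -140699 + (-9/21 - 6/18)**3 = -140699 + (-9*1/21 - 6*1/18)**3 = -140699 + (-3/7 - 1/3)**3 = -140699 + (-16/21)**3 = -140699 - 4096/9261 = -1303017535/9261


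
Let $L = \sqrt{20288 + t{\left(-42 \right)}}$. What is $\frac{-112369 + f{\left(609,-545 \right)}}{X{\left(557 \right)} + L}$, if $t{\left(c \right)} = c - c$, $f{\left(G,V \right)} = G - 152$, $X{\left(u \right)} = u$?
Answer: $- \frac{62334984}{289961} + \frac{895296 \sqrt{317}}{289961} \approx -160.0$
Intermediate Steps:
$f{\left(G,V \right)} = -152 + G$
$t{\left(c \right)} = 0$
$L = 8 \sqrt{317}$ ($L = \sqrt{20288 + 0} = \sqrt{20288} = 8 \sqrt{317} \approx 142.44$)
$\frac{-112369 + f{\left(609,-545 \right)}}{X{\left(557 \right)} + L} = \frac{-112369 + \left(-152 + 609\right)}{557 + 8 \sqrt{317}} = \frac{-112369 + 457}{557 + 8 \sqrt{317}} = - \frac{111912}{557 + 8 \sqrt{317}}$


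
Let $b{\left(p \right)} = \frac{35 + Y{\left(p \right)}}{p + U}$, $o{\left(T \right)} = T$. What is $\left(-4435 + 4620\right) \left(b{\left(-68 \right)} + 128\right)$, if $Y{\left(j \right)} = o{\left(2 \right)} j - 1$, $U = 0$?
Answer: $\frac{47915}{2} \approx 23958.0$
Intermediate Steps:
$Y{\left(j \right)} = -1 + 2 j$ ($Y{\left(j \right)} = 2 j - 1 = -1 + 2 j$)
$b{\left(p \right)} = \frac{34 + 2 p}{p}$ ($b{\left(p \right)} = \frac{35 + \left(-1 + 2 p\right)}{p + 0} = \frac{34 + 2 p}{p}$)
$\left(-4435 + 4620\right) \left(b{\left(-68 \right)} + 128\right) = \left(-4435 + 4620\right) \left(\left(2 + \frac{34}{-68}\right) + 128\right) = 185 \left(\left(2 + 34 \left(- \frac{1}{68}\right)\right) + 128\right) = 185 \left(\left(2 - \frac{1}{2}\right) + 128\right) = 185 \left(\frac{3}{2} + 128\right) = 185 \cdot \frac{259}{2} = \frac{47915}{2}$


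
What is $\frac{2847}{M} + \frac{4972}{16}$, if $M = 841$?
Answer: $\frac{1056751}{3364} \approx 314.14$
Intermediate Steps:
$\frac{2847}{M} + \frac{4972}{16} = \frac{2847}{841} + \frac{4972}{16} = 2847 \cdot \frac{1}{841} + 4972 \cdot \frac{1}{16} = \frac{2847}{841} + \frac{1243}{4} = \frac{1056751}{3364}$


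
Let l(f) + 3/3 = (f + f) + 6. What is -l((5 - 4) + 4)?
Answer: -15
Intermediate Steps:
l(f) = 5 + 2*f (l(f) = -1 + ((f + f) + 6) = -1 + (2*f + 6) = -1 + (6 + 2*f) = 5 + 2*f)
-l((5 - 4) + 4) = -(5 + 2*((5 - 4) + 4)) = -(5 + 2*(1 + 4)) = -(5 + 2*5) = -(5 + 10) = -1*15 = -15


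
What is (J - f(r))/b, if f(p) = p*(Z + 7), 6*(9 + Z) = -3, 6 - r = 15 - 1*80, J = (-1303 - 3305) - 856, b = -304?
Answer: 10573/608 ≈ 17.390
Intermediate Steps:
J = -5464 (J = -4608 - 856 = -5464)
r = 71 (r = 6 - (15 - 1*80) = 6 - (15 - 80) = 6 - 1*(-65) = 6 + 65 = 71)
Z = -19/2 (Z = -9 + (1/6)*(-3) = -9 - 1/2 = -19/2 ≈ -9.5000)
f(p) = -5*p/2 (f(p) = p*(-19/2 + 7) = p*(-5/2) = -5*p/2)
(J - f(r))/b = (-5464 - (-5)*71/2)/(-304) = (-5464 - 1*(-355/2))*(-1/304) = (-5464 + 355/2)*(-1/304) = -10573/2*(-1/304) = 10573/608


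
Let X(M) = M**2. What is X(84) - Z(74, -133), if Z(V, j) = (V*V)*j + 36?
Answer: 735328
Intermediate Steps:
Z(V, j) = 36 + j*V**2 (Z(V, j) = V**2*j + 36 = j*V**2 + 36 = 36 + j*V**2)
X(84) - Z(74, -133) = 84**2 - (36 - 133*74**2) = 7056 - (36 - 133*5476) = 7056 - (36 - 728308) = 7056 - 1*(-728272) = 7056 + 728272 = 735328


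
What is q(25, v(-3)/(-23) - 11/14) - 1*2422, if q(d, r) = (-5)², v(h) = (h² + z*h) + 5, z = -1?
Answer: -2397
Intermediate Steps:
v(h) = 5 + h² - h (v(h) = (h² - h) + 5 = 5 + h² - h)
q(d, r) = 25
q(25, v(-3)/(-23) - 11/14) - 1*2422 = 25 - 1*2422 = 25 - 2422 = -2397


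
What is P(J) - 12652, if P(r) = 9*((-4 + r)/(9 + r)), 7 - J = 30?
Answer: -176885/14 ≈ -12635.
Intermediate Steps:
J = -23 (J = 7 - 1*30 = 7 - 30 = -23)
P(r) = 9*(-4 + r)/(9 + r) (P(r) = 9*((-4 + r)/(9 + r)) = 9*(-4 + r)/(9 + r))
P(J) - 12652 = 9*(-4 - 23)/(9 - 23) - 12652 = 9*(-27)/(-14) - 12652 = 9*(-1/14)*(-27) - 12652 = 243/14 - 12652 = -176885/14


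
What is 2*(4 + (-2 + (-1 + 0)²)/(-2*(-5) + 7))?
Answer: 134/17 ≈ 7.8824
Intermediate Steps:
2*(4 + (-2 + (-1 + 0)²)/(-2*(-5) + 7)) = 2*(4 + (-2 + (-1)²)/(10 + 7)) = 2*(4 + (-2 + 1)/17) = 2*(4 - 1*1/17) = 2*(4 - 1/17) = 2*(67/17) = 134/17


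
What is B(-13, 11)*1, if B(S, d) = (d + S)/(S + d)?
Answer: 1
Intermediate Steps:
B(S, d) = 1 (B(S, d) = (S + d)/(S + d) = 1)
B(-13, 11)*1 = 1*1 = 1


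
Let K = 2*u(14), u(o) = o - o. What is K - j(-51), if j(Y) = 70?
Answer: -70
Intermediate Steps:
u(o) = 0
K = 0 (K = 2*0 = 0)
K - j(-51) = 0 - 1*70 = 0 - 70 = -70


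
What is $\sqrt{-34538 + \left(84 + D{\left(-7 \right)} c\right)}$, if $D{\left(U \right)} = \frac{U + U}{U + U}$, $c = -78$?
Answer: $2 i \sqrt{8633} \approx 185.83 i$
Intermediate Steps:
$D{\left(U \right)} = 1$ ($D{\left(U \right)} = \frac{2 U}{2 U} = 2 U \frac{1}{2 U} = 1$)
$\sqrt{-34538 + \left(84 + D{\left(-7 \right)} c\right)} = \sqrt{-34538 + \left(84 + 1 \left(-78\right)\right)} = \sqrt{-34538 + \left(84 - 78\right)} = \sqrt{-34538 + 6} = \sqrt{-34532} = 2 i \sqrt{8633}$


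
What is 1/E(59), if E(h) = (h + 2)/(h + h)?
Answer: 118/61 ≈ 1.9344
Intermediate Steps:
E(h) = (2 + h)/(2*h) (E(h) = (2 + h)/((2*h)) = (2 + h)*(1/(2*h)) = (2 + h)/(2*h))
1/E(59) = 1/((½)*(2 + 59)/59) = 1/((½)*(1/59)*61) = 1/(61/118) = 118/61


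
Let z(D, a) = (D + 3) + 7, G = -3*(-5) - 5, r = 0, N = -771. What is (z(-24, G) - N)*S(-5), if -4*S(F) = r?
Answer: 0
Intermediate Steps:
S(F) = 0 (S(F) = -1/4*0 = 0)
G = 10 (G = 15 - 5 = 10)
z(D, a) = 10 + D (z(D, a) = (3 + D) + 7 = 10 + D)
(z(-24, G) - N)*S(-5) = ((10 - 24) - 1*(-771))*0 = (-14 + 771)*0 = 757*0 = 0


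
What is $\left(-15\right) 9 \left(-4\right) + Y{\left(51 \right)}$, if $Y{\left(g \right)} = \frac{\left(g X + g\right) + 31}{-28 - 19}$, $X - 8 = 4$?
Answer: $\frac{24686}{47} \approx 525.23$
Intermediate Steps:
$X = 12$ ($X = 8 + 4 = 12$)
$Y{\left(g \right)} = - \frac{31}{47} - \frac{13 g}{47}$ ($Y{\left(g \right)} = \frac{\left(g 12 + g\right) + 31}{-28 - 19} = \frac{\left(12 g + g\right) + 31}{-47} = \left(13 g + 31\right) \left(- \frac{1}{47}\right) = \left(31 + 13 g\right) \left(- \frac{1}{47}\right) = - \frac{31}{47} - \frac{13 g}{47}$)
$\left(-15\right) 9 \left(-4\right) + Y{\left(51 \right)} = \left(-15\right) 9 \left(-4\right) - \frac{694}{47} = \left(-135\right) \left(-4\right) - \frac{694}{47} = 540 - \frac{694}{47} = \frac{24686}{47}$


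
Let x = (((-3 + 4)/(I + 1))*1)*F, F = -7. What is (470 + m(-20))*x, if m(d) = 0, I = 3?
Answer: -1645/2 ≈ -822.50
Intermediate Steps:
x = -7/4 (x = (((-3 + 4)/(3 + 1))*1)*(-7) = ((1/4)*1)*(-7) = (1/4)*(-7) = -7/4 ≈ -1.7500)
(470 + m(-20))*x = (470 + 0)*(-7/4) = 470*(-7/4) = -1645/2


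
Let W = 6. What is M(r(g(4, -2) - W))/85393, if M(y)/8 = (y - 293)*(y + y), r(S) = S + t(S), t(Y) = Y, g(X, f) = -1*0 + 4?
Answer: 1728/7763 ≈ 0.22259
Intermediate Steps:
g(X, f) = 4 (g(X, f) = 0 + 4 = 4)
r(S) = 2*S (r(S) = S + S = 2*S)
M(y) = 16*y*(-293 + y) (M(y) = 8*((y - 293)*(y + y)) = 8*((-293 + y)*(2*y)) = 8*(2*y*(-293 + y)) = 16*y*(-293 + y))
M(r(g(4, -2) - W))/85393 = (16*(2*(4 - 1*6))*(-293 + 2*(4 - 1*6)))/85393 = (16*(2*(4 - 6))*(-293 + 2*(4 - 6)))*(1/85393) = (16*(2*(-2))*(-293 + 2*(-2)))*(1/85393) = (16*(-4)*(-293 - 4))*(1/85393) = (16*(-4)*(-297))*(1/85393) = 19008*(1/85393) = 1728/7763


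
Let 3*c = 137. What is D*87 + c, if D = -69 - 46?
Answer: -29878/3 ≈ -9959.3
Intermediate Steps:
D = -115
c = 137/3 (c = (⅓)*137 = 137/3 ≈ 45.667)
D*87 + c = -115*87 + 137/3 = -10005 + 137/3 = -29878/3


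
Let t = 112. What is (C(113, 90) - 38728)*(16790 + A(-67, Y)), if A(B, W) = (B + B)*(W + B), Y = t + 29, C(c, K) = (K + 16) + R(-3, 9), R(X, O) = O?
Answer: -265425762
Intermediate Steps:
C(c, K) = 25 + K (C(c, K) = (K + 16) + 9 = (16 + K) + 9 = 25 + K)
Y = 141 (Y = 112 + 29 = 141)
A(B, W) = 2*B*(B + W) (A(B, W) = (2*B)*(B + W) = 2*B*(B + W))
(C(113, 90) - 38728)*(16790 + A(-67, Y)) = ((25 + 90) - 38728)*(16790 + 2*(-67)*(-67 + 141)) = (115 - 38728)*(16790 + 2*(-67)*74) = -38613*(16790 - 9916) = -38613*6874 = -265425762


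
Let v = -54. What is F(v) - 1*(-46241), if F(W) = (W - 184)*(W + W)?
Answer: 71945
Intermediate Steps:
F(W) = 2*W*(-184 + W) (F(W) = (-184 + W)*(2*W) = 2*W*(-184 + W))
F(v) - 1*(-46241) = 2*(-54)*(-184 - 54) - 1*(-46241) = 2*(-54)*(-238) + 46241 = 25704 + 46241 = 71945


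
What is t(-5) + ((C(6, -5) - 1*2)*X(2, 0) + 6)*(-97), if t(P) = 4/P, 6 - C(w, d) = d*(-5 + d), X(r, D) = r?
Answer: 41706/5 ≈ 8341.2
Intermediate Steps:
C(w, d) = 6 - d*(-5 + d)
t(-5) + ((C(6, -5) - 1*2)*X(2, 0) + 6)*(-97) = 4/(-5) + (((6 - 1*(-5)**2 + 5*(-5)) - 1*2)*2 + 6)*(-97) = 4*(-1/5) + (((6 - 1*25 - 25) - 2)*2 + 6)*(-97) = -4/5 + (((6 - 25 - 25) - 2)*2 + 6)*(-97) = -4/5 + ((-44 - 2)*2 + 6)*(-97) = -4/5 + (-46*2 + 6)*(-97) = -4/5 + (-92 + 6)*(-97) = -4/5 - 86*(-97) = -4/5 + 8342 = 41706/5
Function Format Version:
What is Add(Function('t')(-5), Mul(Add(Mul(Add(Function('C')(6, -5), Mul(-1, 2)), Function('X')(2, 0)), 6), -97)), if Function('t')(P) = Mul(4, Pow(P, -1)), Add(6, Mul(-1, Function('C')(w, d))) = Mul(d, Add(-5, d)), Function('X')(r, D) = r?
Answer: Rational(41706, 5) ≈ 8341.2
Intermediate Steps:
Function('C')(w, d) = Add(6, Mul(-1, d, Add(-5, d))) (Function('C')(w, d) = Add(6, Mul(-1, Mul(d, Add(-5, d)))) = Add(6, Mul(-1, d, Add(-5, d))))
Add(Function('t')(-5), Mul(Add(Mul(Add(Function('C')(6, -5), Mul(-1, 2)), Function('X')(2, 0)), 6), -97)) = Add(Mul(4, Pow(-5, -1)), Mul(Add(Mul(Add(Add(6, Mul(-1, Pow(-5, 2)), Mul(5, -5)), Mul(-1, 2)), 2), 6), -97)) = Add(Mul(4, Rational(-1, 5)), Mul(Add(Mul(Add(Add(6, Mul(-1, 25), -25), -2), 2), 6), -97)) = Add(Rational(-4, 5), Mul(Add(Mul(Add(Add(6, -25, -25), -2), 2), 6), -97)) = Add(Rational(-4, 5), Mul(Add(Mul(Add(-44, -2), 2), 6), -97)) = Add(Rational(-4, 5), Mul(Add(Mul(-46, 2), 6), -97)) = Add(Rational(-4, 5), Mul(Add(-92, 6), -97)) = Add(Rational(-4, 5), Mul(-86, -97)) = Add(Rational(-4, 5), 8342) = Rational(41706, 5)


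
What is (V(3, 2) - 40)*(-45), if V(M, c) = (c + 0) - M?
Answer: 1845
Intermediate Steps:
V(M, c) = c - M
(V(3, 2) - 40)*(-45) = ((2 - 1*3) - 40)*(-45) = ((2 - 3) - 40)*(-45) = (-1 - 40)*(-45) = -41*(-45) = 1845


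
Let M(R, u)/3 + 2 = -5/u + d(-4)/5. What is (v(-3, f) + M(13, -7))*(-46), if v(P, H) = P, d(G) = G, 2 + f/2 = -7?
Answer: 14904/35 ≈ 425.83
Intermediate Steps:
f = -18 (f = -4 + 2*(-7) = -4 - 14 = -18)
M(R, u) = -42/5 - 15/u (M(R, u) = -6 + 3*(-5/u - 4/5) = -6 + 3*(-4/5 - 5/u) = -6 + (-12/5 - 15/u) = -42/5 - 15/u)
(v(-3, f) + M(13, -7))*(-46) = (-3 + (-42/5 - 15/(-7)))*(-46) = (-3 + (-42/5 - 15*(-1/7)))*(-46) = (-3 + (-42/5 + 15/7))*(-46) = (-3 - 219/35)*(-46) = -324/35*(-46) = 14904/35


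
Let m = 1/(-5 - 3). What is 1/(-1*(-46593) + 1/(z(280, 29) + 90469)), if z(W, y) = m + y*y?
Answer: 730479/34035208055 ≈ 2.1462e-5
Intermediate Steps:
m = -⅛ (m = 1/(-8) = -⅛ ≈ -0.12500)
z(W, y) = -⅛ + y² (z(W, y) = -⅛ + y*y = -⅛ + y²)
1/(-1*(-46593) + 1/(z(280, 29) + 90469)) = 1/(-1*(-46593) + 1/((-⅛ + 29²) + 90469)) = 1/(46593 + 1/((-⅛ + 841) + 90469)) = 1/(46593 + 1/(6727/8 + 90469)) = 1/(46593 + 1/(730479/8)) = 1/(46593 + 8/730479) = 1/(34035208055/730479) = 730479/34035208055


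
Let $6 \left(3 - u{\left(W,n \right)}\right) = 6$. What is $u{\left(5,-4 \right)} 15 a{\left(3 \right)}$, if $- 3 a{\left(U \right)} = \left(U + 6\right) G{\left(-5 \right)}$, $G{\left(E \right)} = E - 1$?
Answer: $540$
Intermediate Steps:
$G{\left(E \right)} = -1 + E$
$u{\left(W,n \right)} = 2$ ($u{\left(W,n \right)} = 3 - 1 = 2$)
$a{\left(U \right)} = 12 + 2 U$ ($a{\left(U \right)} = - \frac{\left(U + 6\right) \left(-1 - 5\right)}{3} = - \frac{\left(6 + U\right) \left(-6\right)}{3} = - \frac{-36 - 6 U}{3} = 12 + 2 U$)
$u{\left(5,-4 \right)} 15 a{\left(3 \right)} = 2 \cdot 15 \left(12 + 2 \cdot 3\right) = 30 \left(12 + 6\right) = 30 \cdot 18 = 540$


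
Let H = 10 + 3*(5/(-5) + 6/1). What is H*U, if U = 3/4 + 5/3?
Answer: 725/12 ≈ 60.417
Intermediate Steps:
U = 29/12 (U = 3*(1/4) + 5*(1/3) = 3/4 + 5/3 = 29/12 ≈ 2.4167)
H = 25 (H = 10 + 3*(5*(-1/5) + 6*1) = 10 + 3*(-1 + 6) = 10 + 3*5 = 10 + 15 = 25)
H*U = 25*(29/12) = 725/12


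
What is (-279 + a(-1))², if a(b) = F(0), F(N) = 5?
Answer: 75076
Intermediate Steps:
a(b) = 5
(-279 + a(-1))² = (-279 + 5)² = (-274)² = 75076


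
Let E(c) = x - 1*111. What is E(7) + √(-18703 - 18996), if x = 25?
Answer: -86 + I*√37699 ≈ -86.0 + 194.16*I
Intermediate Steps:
E(c) = -86 (E(c) = 25 - 1*111 = 25 - 111 = -86)
E(7) + √(-18703 - 18996) = -86 + √(-18703 - 18996) = -86 + √(-37699) = -86 + I*√37699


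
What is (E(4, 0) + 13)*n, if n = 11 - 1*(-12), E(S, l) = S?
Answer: 391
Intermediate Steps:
n = 23 (n = 11 + 12 = 23)
(E(4, 0) + 13)*n = (4 + 13)*23 = 17*23 = 391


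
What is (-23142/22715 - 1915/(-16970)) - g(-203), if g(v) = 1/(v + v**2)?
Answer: -102289442226/112905202795 ≈ -0.90598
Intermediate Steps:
(-23142/22715 - 1915/(-16970)) - g(-203) = (-23142/22715 - 1915/(-16970)) - 1/((-203)*(1 - 203)) = (-23142*1/22715 - 1915*(-1/16970)) - (-1)/(203*(-202)) = (-3306/3245 + 383/3394) - (-1)*(-1)/(203*202) = -9977729/11013530 - 1*1/41006 = -9977729/11013530 - 1/41006 = -102289442226/112905202795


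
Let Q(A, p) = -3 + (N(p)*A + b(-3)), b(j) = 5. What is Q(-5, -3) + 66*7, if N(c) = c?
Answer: 479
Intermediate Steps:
Q(A, p) = 2 + A*p (Q(A, p) = -3 + (p*A + 5) = -3 + (A*p + 5) = -3 + (5 + A*p) = 2 + A*p)
Q(-5, -3) + 66*7 = (2 - 5*(-3)) + 66*7 = (2 + 15) + 462 = 17 + 462 = 479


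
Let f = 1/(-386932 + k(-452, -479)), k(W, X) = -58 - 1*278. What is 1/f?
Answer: -387268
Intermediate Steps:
k(W, X) = -336 (k(W, X) = -58 - 278 = -336)
f = -1/387268 (f = 1/(-386932 - 336) = 1/(-387268) = -1/387268 ≈ -2.5822e-6)
1/f = 1/(-1/387268) = -387268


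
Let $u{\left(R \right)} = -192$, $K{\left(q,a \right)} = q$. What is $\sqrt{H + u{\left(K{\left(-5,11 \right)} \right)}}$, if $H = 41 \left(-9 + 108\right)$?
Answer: $\sqrt{3867} \approx 62.185$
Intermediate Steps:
$H = 4059$ ($H = 41 \cdot 99 = 4059$)
$\sqrt{H + u{\left(K{\left(-5,11 \right)} \right)}} = \sqrt{4059 - 192} = \sqrt{3867}$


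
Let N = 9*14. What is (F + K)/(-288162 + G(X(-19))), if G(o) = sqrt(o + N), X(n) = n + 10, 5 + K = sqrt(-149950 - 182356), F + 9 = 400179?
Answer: -(400165 + I*sqrt(332306))/(288162 - 3*sqrt(13)) ≈ -1.3887 - 0.0020005*I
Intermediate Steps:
F = 400170 (F = -9 + 400179 = 400170)
K = -5 + I*sqrt(332306) (K = -5 + sqrt(-149950 - 182356) = -5 + sqrt(-332306) = -5 + I*sqrt(332306) ≈ -5.0 + 576.46*I)
X(n) = 10 + n
N = 126
G(o) = sqrt(126 + o) (G(o) = sqrt(o + 126) = sqrt(126 + o))
(F + K)/(-288162 + G(X(-19))) = (400170 + (-5 + I*sqrt(332306)))/(-288162 + sqrt(126 + (10 - 19))) = (400165 + I*sqrt(332306))/(-288162 + sqrt(126 - 9)) = (400165 + I*sqrt(332306))/(-288162 + sqrt(117)) = (400165 + I*sqrt(332306))/(-288162 + 3*sqrt(13))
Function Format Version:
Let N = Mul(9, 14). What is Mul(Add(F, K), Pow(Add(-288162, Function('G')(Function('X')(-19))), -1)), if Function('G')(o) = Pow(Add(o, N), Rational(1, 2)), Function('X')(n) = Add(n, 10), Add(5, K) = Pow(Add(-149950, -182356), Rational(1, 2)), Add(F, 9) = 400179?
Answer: Mul(-1, Pow(Add(288162, Mul(-3, Pow(13, Rational(1, 2)))), -1), Add(400165, Mul(I, Pow(332306, Rational(1, 2))))) ≈ Add(-1.3887, Mul(-0.0020005, I))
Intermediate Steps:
F = 400170 (F = Add(-9, 400179) = 400170)
K = Add(-5, Mul(I, Pow(332306, Rational(1, 2)))) (K = Add(-5, Pow(Add(-149950, -182356), Rational(1, 2))) = Add(-5, Pow(-332306, Rational(1, 2))) = Add(-5, Mul(I, Pow(332306, Rational(1, 2)))) ≈ Add(-5.0000, Mul(576.46, I)))
Function('X')(n) = Add(10, n)
N = 126
Function('G')(o) = Pow(Add(126, o), Rational(1, 2)) (Function('G')(o) = Pow(Add(o, 126), Rational(1, 2)) = Pow(Add(126, o), Rational(1, 2)))
Mul(Add(F, K), Pow(Add(-288162, Function('G')(Function('X')(-19))), -1)) = Mul(Add(400170, Add(-5, Mul(I, Pow(332306, Rational(1, 2))))), Pow(Add(-288162, Pow(Add(126, Add(10, -19)), Rational(1, 2))), -1)) = Mul(Add(400165, Mul(I, Pow(332306, Rational(1, 2)))), Pow(Add(-288162, Pow(Add(126, -9), Rational(1, 2))), -1)) = Mul(Add(400165, Mul(I, Pow(332306, Rational(1, 2)))), Pow(Add(-288162, Pow(117, Rational(1, 2))), -1)) = Mul(Add(400165, Mul(I, Pow(332306, Rational(1, 2)))), Pow(Add(-288162, Mul(3, Pow(13, Rational(1, 2)))), -1)) = Mul(Pow(Add(-288162, Mul(3, Pow(13, Rational(1, 2)))), -1), Add(400165, Mul(I, Pow(332306, Rational(1, 2)))))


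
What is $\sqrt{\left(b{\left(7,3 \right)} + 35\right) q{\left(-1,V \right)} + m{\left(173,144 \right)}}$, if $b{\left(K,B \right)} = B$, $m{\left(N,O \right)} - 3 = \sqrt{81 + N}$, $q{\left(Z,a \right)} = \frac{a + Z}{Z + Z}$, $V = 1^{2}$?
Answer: $\sqrt{3 + \sqrt{254}} \approx 4.3517$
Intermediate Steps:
$V = 1$
$q{\left(Z,a \right)} = \frac{Z + a}{2 Z}$
$m{\left(N,O \right)} = 3 + \sqrt{81 + N}$
$\sqrt{\left(b{\left(7,3 \right)} + 35\right) q{\left(-1,V \right)} + m{\left(173,144 \right)}} = \sqrt{\left(3 + 35\right) \frac{-1 + 1}{2 \left(-1\right)} + \left(3 + \sqrt{81 + 173}\right)} = \sqrt{38 \cdot \frac{1}{2} \left(-1\right) 0 + \left(3 + \sqrt{254}\right)} = \sqrt{38 \cdot 0 + \left(3 + \sqrt{254}\right)} = \sqrt{0 + \left(3 + \sqrt{254}\right)} = \sqrt{3 + \sqrt{254}}$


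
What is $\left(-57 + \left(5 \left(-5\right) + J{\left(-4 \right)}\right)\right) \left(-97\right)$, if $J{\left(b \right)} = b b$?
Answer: $6402$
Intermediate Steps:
$J{\left(b \right)} = b^{2}$
$\left(-57 + \left(5 \left(-5\right) + J{\left(-4 \right)}\right)\right) \left(-97\right) = \left(-57 + \left(5 \left(-5\right) + \left(-4\right)^{2}\right)\right) \left(-97\right) = \left(-57 + \left(-25 + 16\right)\right) \left(-97\right) = \left(-57 - 9\right) \left(-97\right) = \left(-66\right) \left(-97\right) = 6402$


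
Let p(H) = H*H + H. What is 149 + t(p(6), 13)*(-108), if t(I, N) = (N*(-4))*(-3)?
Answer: -16699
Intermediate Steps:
p(H) = H + H² (p(H) = H² + H = H + H²)
t(I, N) = 12*N (t(I, N) = -4*N*(-3) = 12*N)
149 + t(p(6), 13)*(-108) = 149 + (12*13)*(-108) = 149 + 156*(-108) = 149 - 16848 = -16699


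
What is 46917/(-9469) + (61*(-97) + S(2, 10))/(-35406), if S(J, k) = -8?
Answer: -535013159/111753138 ≈ -4.7875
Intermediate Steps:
46917/(-9469) + (61*(-97) + S(2, 10))/(-35406) = 46917/(-9469) + (61*(-97) - 8)/(-35406) = 46917*(-1/9469) + (-5917 - 8)*(-1/35406) = -46917/9469 - 5925*(-1/35406) = -46917/9469 + 1975/11802 = -535013159/111753138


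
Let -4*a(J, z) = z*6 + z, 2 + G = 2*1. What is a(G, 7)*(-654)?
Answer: 16023/2 ≈ 8011.5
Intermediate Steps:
G = 0 (G = -2 + 2*1 = -2 + 2 = 0)
a(J, z) = -7*z/4 (a(J, z) = -(z*6 + z)/4 = -(6*z + z)/4 = -7*z/4)
a(G, 7)*(-654) = -7/4*7*(-654) = -49/4*(-654) = 16023/2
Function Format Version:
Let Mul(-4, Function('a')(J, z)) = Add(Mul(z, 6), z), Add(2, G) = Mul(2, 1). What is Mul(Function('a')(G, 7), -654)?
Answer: Rational(16023, 2) ≈ 8011.5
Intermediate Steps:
G = 0 (G = Add(-2, Mul(2, 1)) = Add(-2, 2) = 0)
Function('a')(J, z) = Mul(Rational(-7, 4), z) (Function('a')(J, z) = Mul(Rational(-1, 4), Add(Mul(z, 6), z)) = Mul(Rational(-1, 4), Add(Mul(6, z), z)) = Mul(Rational(-1, 4), Mul(7, z)) = Mul(Rational(-7, 4), z))
Mul(Function('a')(G, 7), -654) = Mul(Mul(Rational(-7, 4), 7), -654) = Mul(Rational(-49, 4), -654) = Rational(16023, 2)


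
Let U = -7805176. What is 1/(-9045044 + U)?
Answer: -1/16850220 ≈ -5.9346e-8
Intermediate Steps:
1/(-9045044 + U) = 1/(-9045044 - 7805176) = 1/(-16850220) = -1/16850220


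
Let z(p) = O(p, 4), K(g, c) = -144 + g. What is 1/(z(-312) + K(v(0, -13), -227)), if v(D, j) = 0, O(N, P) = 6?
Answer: -1/138 ≈ -0.0072464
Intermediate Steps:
z(p) = 6
1/(z(-312) + K(v(0, -13), -227)) = 1/(6 + (-144 + 0)) = 1/(6 - 144) = 1/(-138) = -1/138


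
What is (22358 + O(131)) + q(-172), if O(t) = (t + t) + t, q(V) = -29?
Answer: 22722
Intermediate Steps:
O(t) = 3*t (O(t) = 2*t + t = 3*t)
(22358 + O(131)) + q(-172) = (22358 + 3*131) - 29 = (22358 + 393) - 29 = 22751 - 29 = 22722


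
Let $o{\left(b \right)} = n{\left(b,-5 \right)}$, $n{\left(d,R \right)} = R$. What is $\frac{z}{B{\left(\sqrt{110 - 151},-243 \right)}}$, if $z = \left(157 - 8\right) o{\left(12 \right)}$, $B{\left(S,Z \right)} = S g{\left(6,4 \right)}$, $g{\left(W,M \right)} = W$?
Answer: $\frac{745 i \sqrt{41}}{246} \approx 19.392 i$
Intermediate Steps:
$o{\left(b \right)} = -5$
$B{\left(S,Z \right)} = 6 S$ ($B{\left(S,Z \right)} = S 6 = 6 S$)
$z = -745$ ($z = \left(157 - 8\right) \left(-5\right) = 149 \left(-5\right) = -745$)
$\frac{z}{B{\left(\sqrt{110 - 151},-243 \right)}} = - \frac{745}{6 \sqrt{110 - 151}} = - \frac{745}{6 \sqrt{-41}} = - \frac{745}{6 i \sqrt{41}} = - 745 \left(- \frac{i \sqrt{41}}{246}\right) = \frac{745 i \sqrt{41}}{246}$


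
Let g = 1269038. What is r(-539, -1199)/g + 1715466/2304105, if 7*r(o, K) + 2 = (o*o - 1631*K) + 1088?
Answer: 3402778374906/3411329601155 ≈ 0.99749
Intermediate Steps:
r(o, K) = 1086/7 - 233*K + o²/7 (r(o, K) = -2/7 + ((o*o - 1631*K) + 1088)/7 = -2/7 + ((o² - 1631*K) + 1088)/7 = -2/7 + (1088 + o² - 1631*K)/7 = -2/7 + (1088/7 - 233*K + o²/7) = 1086/7 - 233*K + o²/7)
r(-539, -1199)/g + 1715466/2304105 = (1086/7 - 233*(-1199) + (⅐)*(-539)²)/1269038 + 1715466/2304105 = (1086/7 + 279367 + (⅐)*290521)*(1/1269038) + 1715466*(1/2304105) = (1086/7 + 279367 + 41503)*(1/1269038) + 571822/768035 = (2247176/7)*(1/1269038) + 571822/768035 = 1123588/4441633 + 571822/768035 = 3402778374906/3411329601155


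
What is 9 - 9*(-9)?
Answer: 90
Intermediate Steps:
9 - 9*(-9) = 9 + 81 = 90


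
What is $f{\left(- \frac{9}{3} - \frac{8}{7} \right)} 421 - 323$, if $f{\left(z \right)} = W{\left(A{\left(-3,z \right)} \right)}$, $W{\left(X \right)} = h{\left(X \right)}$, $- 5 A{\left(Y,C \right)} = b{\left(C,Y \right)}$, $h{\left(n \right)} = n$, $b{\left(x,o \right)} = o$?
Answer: $- \frac{352}{5} \approx -70.4$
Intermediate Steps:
$A{\left(Y,C \right)} = - \frac{Y}{5}$
$W{\left(X \right)} = X$
$f{\left(z \right)} = \frac{3}{5}$ ($f{\left(z \right)} = \left(- \frac{1}{5}\right) \left(-3\right) = \frac{3}{5}$)
$f{\left(- \frac{9}{3} - \frac{8}{7} \right)} 421 - 323 = \frac{3}{5} \cdot 421 - 323 = \frac{1263}{5} - 323 = - \frac{352}{5}$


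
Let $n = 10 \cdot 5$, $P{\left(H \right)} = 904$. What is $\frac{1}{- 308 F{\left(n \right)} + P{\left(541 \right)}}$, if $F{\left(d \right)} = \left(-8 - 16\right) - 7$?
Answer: $\frac{1}{10452} \approx 9.5675 \cdot 10^{-5}$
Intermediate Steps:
$n = 50$
$F{\left(d \right)} = -31$ ($F{\left(d \right)} = -24 - 7 = -31$)
$\frac{1}{- 308 F{\left(n \right)} + P{\left(541 \right)}} = \frac{1}{\left(-308\right) \left(-31\right) + 904} = \frac{1}{9548 + 904} = \frac{1}{10452}$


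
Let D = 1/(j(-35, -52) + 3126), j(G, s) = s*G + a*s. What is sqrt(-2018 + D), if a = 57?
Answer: 5*I*sqrt(317094234)/1982 ≈ 44.922*I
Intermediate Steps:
j(G, s) = 57*s + G*s (j(G, s) = s*G + 57*s = G*s + 57*s = 57*s + G*s)
D = 1/1982 (D = 1/(-52*(57 - 35) + 3126) = 1/(-52*22 + 3126) = 1/(-1144 + 3126) = 1/1982 ≈ 0.00050454)
sqrt(-2018 + D) = sqrt(-2018 + 1/1982) = sqrt(-3999675/1982) = 5*I*sqrt(317094234)/1982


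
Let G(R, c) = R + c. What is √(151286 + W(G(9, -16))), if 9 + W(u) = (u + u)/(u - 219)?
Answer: 2*√482914201/113 ≈ 388.94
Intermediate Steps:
W(u) = -9 + 2*u/(-219 + u) (W(u) = -9 + (u + u)/(u - 219) = -9 + (2*u)/(-219 + u) = -9 + 2*u/(-219 + u))
√(151286 + W(G(9, -16))) = √(151286 + (1971 - 7*(9 - 16))/(-219 + (9 - 16))) = √(151286 + (1971 - 7*(-7))/(-219 - 7)) = √(151286 + (1971 + 49)/(-226)) = √(151286 - 1/226*2020) = √(151286 - 1010/113) = √(17094308/113) = 2*√482914201/113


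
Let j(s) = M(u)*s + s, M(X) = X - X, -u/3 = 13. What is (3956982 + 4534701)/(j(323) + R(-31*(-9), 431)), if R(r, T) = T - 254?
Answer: 8491683/500 ≈ 16983.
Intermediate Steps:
u = -39 (u = -3*13 = -39)
R(r, T) = -254 + T
M(X) = 0
j(s) = s (j(s) = 0*s + s = 0 + s = s)
(3956982 + 4534701)/(j(323) + R(-31*(-9), 431)) = (3956982 + 4534701)/(323 + (-254 + 431)) = 8491683/(323 + 177) = 8491683/500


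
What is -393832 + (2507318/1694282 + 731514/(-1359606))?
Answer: -75600990528534032/191962997741 ≈ -3.9383e+5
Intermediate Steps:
-393832 + (2507318/1694282 + 731514/(-1359606)) = -393832 + (2507318*(1/1694282) + 731514*(-1/1359606)) = -393832 + (1253659/847141 - 121919/226601) = -393832 + 180797799480/191962997741 = -75600990528534032/191962997741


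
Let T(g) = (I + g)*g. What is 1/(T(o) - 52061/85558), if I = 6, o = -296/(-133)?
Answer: 1513435462/26784826763 ≈ 0.056503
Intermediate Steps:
o = 296/133 (o = -296*(-1/133) = 296/133 ≈ 2.2256)
T(g) = g*(6 + g) (T(g) = (6 + g)*g = g*(6 + g))
1/(T(o) - 52061/85558) = 1/(296*(6 + 296/133)/133 - 52061/85558) = 1/((296/133)*(1094/133) - 52061*1/85558) = 1/(323824/17689 - 52061/85558) = 1/(26784826763/1513435462) = 1513435462/26784826763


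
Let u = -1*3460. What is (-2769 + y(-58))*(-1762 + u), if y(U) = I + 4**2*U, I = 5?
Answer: 19279624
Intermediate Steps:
u = -3460
y(U) = 5 + 16*U (y(U) = 5 + 4**2*U = 5 + 16*U)
(-2769 + y(-58))*(-1762 + u) = (-2769 + (5 + 16*(-58)))*(-1762 - 3460) = (-2769 + (5 - 928))*(-5222) = (-2769 - 923)*(-5222) = -3692*(-5222) = 19279624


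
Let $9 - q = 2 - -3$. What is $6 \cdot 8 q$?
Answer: $192$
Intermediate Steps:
$q = 4$ ($q = 9 - \left(2 - -3\right) = 9 - \left(2 + 3\right) = 9 - 5 = 4$)
$6 \cdot 8 q = 6 \cdot 8 \cdot 4 = 48 \cdot 4 = 192$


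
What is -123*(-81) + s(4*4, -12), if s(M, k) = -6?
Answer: 9957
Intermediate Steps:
-123*(-81) + s(4*4, -12) = -123*(-81) - 6 = 9963 - 6 = 9957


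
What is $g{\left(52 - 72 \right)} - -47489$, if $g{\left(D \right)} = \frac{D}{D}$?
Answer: $47490$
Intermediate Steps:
$g{\left(D \right)} = 1$
$g{\left(52 - 72 \right)} - -47489 = 1 - -47489 = 1 + 47489 = 47490$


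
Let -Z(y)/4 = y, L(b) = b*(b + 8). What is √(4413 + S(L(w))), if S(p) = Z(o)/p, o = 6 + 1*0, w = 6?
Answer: √216223/7 ≈ 66.428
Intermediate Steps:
L(b) = b*(8 + b)
o = 6 (o = 6 + 0 = 6)
Z(y) = -4*y
S(p) = -24/p (S(p) = (-4*6)/p = -24/p)
√(4413 + S(L(w))) = √(4413 - 24*1/(6*(8 + 6))) = √(4413 - 24/(6*14)) = √(4413 - 24/84) = √(4413 - 24*1/84) = √(4413 - 2/7) = √(30889/7) = √216223/7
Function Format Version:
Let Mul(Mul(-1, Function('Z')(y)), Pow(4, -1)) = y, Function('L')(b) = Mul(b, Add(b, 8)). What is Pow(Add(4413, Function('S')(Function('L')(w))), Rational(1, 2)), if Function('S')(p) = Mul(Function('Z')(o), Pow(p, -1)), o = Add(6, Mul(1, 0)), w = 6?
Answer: Mul(Rational(1, 7), Pow(216223, Rational(1, 2))) ≈ 66.428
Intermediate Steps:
Function('L')(b) = Mul(b, Add(8, b))
o = 6 (o = Add(6, 0) = 6)
Function('Z')(y) = Mul(-4, y)
Function('S')(p) = Mul(-24, Pow(p, -1)) (Function('S')(p) = Mul(Mul(-4, 6), Pow(p, -1)) = Mul(-24, Pow(p, -1)))
Pow(Add(4413, Function('S')(Function('L')(w))), Rational(1, 2)) = Pow(Add(4413, Mul(-24, Pow(Mul(6, Add(8, 6)), -1))), Rational(1, 2)) = Pow(Add(4413, Mul(-24, Pow(Mul(6, 14), -1))), Rational(1, 2)) = Pow(Add(4413, Mul(-24, Pow(84, -1))), Rational(1, 2)) = Pow(Add(4413, Mul(-24, Rational(1, 84))), Rational(1, 2)) = Pow(Add(4413, Rational(-2, 7)), Rational(1, 2)) = Pow(Rational(30889, 7), Rational(1, 2)) = Mul(Rational(1, 7), Pow(216223, Rational(1, 2)))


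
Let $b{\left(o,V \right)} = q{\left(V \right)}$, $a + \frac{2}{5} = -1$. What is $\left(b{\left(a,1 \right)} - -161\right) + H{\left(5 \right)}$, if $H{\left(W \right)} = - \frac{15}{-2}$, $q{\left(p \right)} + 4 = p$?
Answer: $\frac{331}{2} \approx 165.5$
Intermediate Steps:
$q{\left(p \right)} = -4 + p$
$H{\left(W \right)} = \frac{15}{2}$ ($H{\left(W \right)} = \left(-15\right) \left(- \frac{1}{2}\right) = \frac{15}{2}$)
$a = - \frac{7}{5}$ ($a = - \frac{2}{5} - 1 = - \frac{7}{5} \approx -1.4$)
$b{\left(o,V \right)} = -4 + V$
$\left(b{\left(a,1 \right)} - -161\right) + H{\left(5 \right)} = \left(\left(-4 + 1\right) - -161\right) + \frac{15}{2} = \left(-3 + 161\right) + \frac{15}{2} = 158 + \frac{15}{2} = \frac{331}{2}$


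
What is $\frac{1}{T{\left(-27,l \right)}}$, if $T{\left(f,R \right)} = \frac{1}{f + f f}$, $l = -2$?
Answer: $702$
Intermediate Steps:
$T{\left(f,R \right)} = \frac{1}{f + f^{2}}$
$\frac{1}{T{\left(-27,l \right)}} = \frac{1}{\frac{1}{-27} \frac{1}{1 - 27}} = \frac{1}{\left(- \frac{1}{27}\right) \frac{1}{-26}} = \frac{1}{\left(- \frac{1}{27}\right) \left(- \frac{1}{26}\right)} = \frac{1}{\frac{1}{702}} = 702$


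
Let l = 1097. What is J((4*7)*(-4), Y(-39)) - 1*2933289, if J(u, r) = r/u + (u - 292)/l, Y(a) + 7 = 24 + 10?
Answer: -360395694563/122864 ≈ -2.9333e+6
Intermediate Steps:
Y(a) = 27 (Y(a) = -7 + (24 + 10) = -7 + 34 = 27)
J(u, r) = -292/1097 + u/1097 + r/u (J(u, r) = r/u + (u - 292)/1097 = r/u + (-292 + u)*(1/1097) = r/u + (-292/1097 + u/1097) = -292/1097 + u/1097 + r/u)
J((4*7)*(-4), Y(-39)) - 1*2933289 = (27 + ((4*7)*(-4))*(-292 + (4*7)*(-4))/1097)/(((4*7)*(-4))) - 1*2933289 = (27 + (28*(-4))*(-292 + 28*(-4))/1097)/((28*(-4))) - 2933289 = (27 + (1/1097)*(-112)*(-292 - 112))/(-112) - 2933289 = -(27 + (1/1097)*(-112)*(-404))/112 - 2933289 = -(27 + 45248/1097)/112 - 2933289 = -1/112*74867/1097 - 2933289 = -74867/122864 - 2933289 = -360395694563/122864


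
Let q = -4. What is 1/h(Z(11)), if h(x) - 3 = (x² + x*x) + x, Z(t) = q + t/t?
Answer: 1/18 ≈ 0.055556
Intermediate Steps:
Z(t) = -3 (Z(t) = -4 + t/t = -4 + 1 = -3)
h(x) = 3 + x + 2*x² (h(x) = 3 + ((x² + x*x) + x) = 3 + ((x² + x²) + x) = 3 + (2*x² + x) = 3 + (x + 2*x²) = 3 + x + 2*x²)
1/h(Z(11)) = 1/(3 - 3 + 2*(-3)²) = 1/(3 - 3 + 2*9) = 1/(3 - 3 + 18) = 1/18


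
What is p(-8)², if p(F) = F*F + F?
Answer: 3136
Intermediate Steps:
p(F) = F + F² (p(F) = F² + F = F + F²)
p(-8)² = (-8*(1 - 8))² = (-8*(-7))² = 56² = 3136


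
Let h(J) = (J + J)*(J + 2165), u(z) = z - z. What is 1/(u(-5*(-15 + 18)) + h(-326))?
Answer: -1/1199028 ≈ -8.3401e-7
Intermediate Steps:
u(z) = 0
h(J) = 2*J*(2165 + J) (h(J) = (2*J)*(2165 + J) = 2*J*(2165 + J))
1/(u(-5*(-15 + 18)) + h(-326)) = 1/(0 + 2*(-326)*(2165 - 326)) = 1/(0 + 2*(-326)*1839) = 1/(0 - 1199028) = 1/(-1199028) = -1/1199028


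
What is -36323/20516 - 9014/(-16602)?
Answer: -209051611/170303316 ≈ -1.2275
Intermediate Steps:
-36323/20516 - 9014/(-16602) = -36323*1/20516 - 9014*(-1/16602) = -36323/20516 + 4507/8301 = -209051611/170303316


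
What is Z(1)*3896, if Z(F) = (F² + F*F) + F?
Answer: 11688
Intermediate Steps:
Z(F) = F + 2*F² (Z(F) = (F² + F²) + F = 2*F² + F = F + 2*F²)
Z(1)*3896 = (1*(1 + 2*1))*3896 = (1*(1 + 2))*3896 = (1*3)*3896 = 3*3896 = 11688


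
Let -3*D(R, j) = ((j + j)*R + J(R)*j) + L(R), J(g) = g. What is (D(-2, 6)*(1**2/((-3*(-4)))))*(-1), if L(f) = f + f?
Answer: -10/9 ≈ -1.1111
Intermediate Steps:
L(f) = 2*f
D(R, j) = -2*R/3 - R*j (D(R, j) = -(((j + j)*R + R*j) + 2*R)/3 = -(((2*j)*R + R*j) + 2*R)/3 = -((2*R*j + R*j) + 2*R)/3 = -(3*R*j + 2*R)/3 = -(2*R + 3*R*j)/3 = -2*R/3 - R*j)
(D(-2, 6)*(1**2/((-3*(-4)))))*(-1) = (((1/3)*(-2)*(-2 - 3*6))*(1**2/((-3*(-4)))))*(-1) = (((1/3)*(-2)*(-2 - 18))*(1/12))*(-1) = (((1/3)*(-2)*(-20))*(1*(1/12)))*(-1) = ((40/3)*(1/12))*(-1) = (10/9)*(-1) = -10/9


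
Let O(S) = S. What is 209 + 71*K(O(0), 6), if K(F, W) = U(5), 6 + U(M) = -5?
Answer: -572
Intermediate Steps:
U(M) = -11 (U(M) = -6 - 5 = -11)
K(F, W) = -11
209 + 71*K(O(0), 6) = 209 + 71*(-11) = 209 - 781 = -572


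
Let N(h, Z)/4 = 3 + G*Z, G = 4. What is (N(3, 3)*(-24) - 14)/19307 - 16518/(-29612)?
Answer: 137928589/285859442 ≈ 0.48250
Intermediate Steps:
N(h, Z) = 12 + 16*Z (N(h, Z) = 4*(3 + 4*Z) = 12 + 16*Z)
(N(3, 3)*(-24) - 14)/19307 - 16518/(-29612) = ((12 + 16*3)*(-24) - 14)/19307 - 16518/(-29612) = ((12 + 48)*(-24) - 14)*(1/19307) - 16518*(-1/29612) = (60*(-24) - 14)*(1/19307) + 8259/14806 = (-1440 - 14)*(1/19307) + 8259/14806 = -1454*1/19307 + 8259/14806 = -1454/19307 + 8259/14806 = 137928589/285859442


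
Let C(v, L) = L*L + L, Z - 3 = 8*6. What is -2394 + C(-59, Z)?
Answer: 258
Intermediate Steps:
Z = 51 (Z = 3 + 8*6 = 3 + 48 = 51)
C(v, L) = L + L**2 (C(v, L) = L**2 + L = L + L**2)
-2394 + C(-59, Z) = -2394 + 51*(1 + 51) = -2394 + 51*52 = -2394 + 2652 = 258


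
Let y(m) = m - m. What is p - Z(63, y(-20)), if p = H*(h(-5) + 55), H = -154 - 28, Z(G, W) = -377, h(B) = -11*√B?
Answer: -9633 + 2002*I*√5 ≈ -9633.0 + 4476.6*I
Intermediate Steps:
y(m) = 0
H = -182
p = -10010 + 2002*I*√5 (p = -182*(-11*I*√5 + 55) = -182*(55 - 11*I*√5) = -10010 + 2002*I*√5 ≈ -10010.0 + 4476.6*I)
p - Z(63, y(-20)) = (-10010 + 2002*I*√5) - 1*(-377) = (-10010 + 2002*I*√5) + 377 = -9633 + 2002*I*√5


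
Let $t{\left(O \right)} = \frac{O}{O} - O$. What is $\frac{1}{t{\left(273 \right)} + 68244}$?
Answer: $\frac{1}{67972} \approx 1.4712 \cdot 10^{-5}$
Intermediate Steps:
$t{\left(O \right)} = 1 - O$
$\frac{1}{t{\left(273 \right)} + 68244} = \frac{1}{\left(1 - 273\right) + 68244} = \frac{1}{-272 + 68244} = \frac{1}{67972}$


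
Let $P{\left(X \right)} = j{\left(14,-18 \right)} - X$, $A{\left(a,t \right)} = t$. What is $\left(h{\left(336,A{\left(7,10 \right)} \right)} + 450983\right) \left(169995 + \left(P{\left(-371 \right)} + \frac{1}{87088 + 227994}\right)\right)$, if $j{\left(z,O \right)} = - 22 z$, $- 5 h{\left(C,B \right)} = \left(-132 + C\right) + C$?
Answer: $\frac{24158881078562375}{315082} \approx 7.6675 \cdot 10^{10}$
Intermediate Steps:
$h{\left(C,B \right)} = \frac{132}{5} - \frac{2 C}{5}$ ($h{\left(C,B \right)} = - \frac{\left(-132 + C\right) + C}{5} = - \frac{-132 + 2 C}{5} = \frac{132}{5} - \frac{2 C}{5}$)
$P{\left(X \right)} = -308 - X$ ($P{\left(X \right)} = \left(-22\right) 14 - X = -308 - X$)
$\left(h{\left(336,A{\left(7,10 \right)} \right)} + 450983\right) \left(169995 + \left(P{\left(-371 \right)} + \frac{1}{87088 + 227994}\right)\right) = \left(\left(\frac{132}{5} - \frac{672}{5}\right) + 450983\right) \left(169995 + \left(\left(-308 - -371\right) + \frac{1}{87088 + 227994}\right)\right) = \left(\left(\frac{132}{5} - \frac{672}{5}\right) + 450983\right) \left(169995 + \left(\left(-308 + 371\right) + \frac{1}{315082}\right)\right) = \left(-108 + 450983\right) \left(169995 + \left(63 + \frac{1}{315082}\right)\right) = 450875 \left(169995 + \frac{19850167}{315082}\right) = 450875 \cdot \frac{53582214757}{315082} = \frac{24158881078562375}{315082}$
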